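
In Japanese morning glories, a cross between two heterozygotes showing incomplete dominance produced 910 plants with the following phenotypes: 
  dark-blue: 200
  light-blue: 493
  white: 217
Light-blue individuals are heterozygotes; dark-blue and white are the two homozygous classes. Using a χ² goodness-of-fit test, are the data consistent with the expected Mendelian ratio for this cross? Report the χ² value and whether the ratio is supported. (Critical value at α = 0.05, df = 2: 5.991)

6.982; not consistent

With incomplete dominance, a heterozygote × heterozygote cross gives a 1:2:1 phenotypic ratio.
The 1:2:1 ratio has 4 parts, so with N = 910 the expected counts are:
  dark-blue: 910 × 1/4 = 227.5
  light-blue: 910 × 2/4 = 455
  white: 910 × 1/4 = 227.5
χ² = Σ (O − E)² / E
  dark-blue: (200 − 227.5)² / 227.5 = 3.3242
  light-blue: (493 − 455)² / 455 = 3.1736
  white: (217 − 227.5)² / 227.5 = 0.4846
χ² = 3.3242 + 3.1736 + 0.4846 = 6.9824 ≈ 6.982
Degrees of freedom = 3 − 1 = 2; critical value at α = 0.05 is 5.991.
Since 6.982 > 5.991, we reject the null hypothesis — the data do not fit the 1:2:1 ratio.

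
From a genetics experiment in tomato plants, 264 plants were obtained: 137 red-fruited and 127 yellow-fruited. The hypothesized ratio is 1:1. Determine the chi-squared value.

Expected counts for N = 264 under a 1:1 ratio (total parts = 2):
  red-fruited: 264 × 1/2 = 132
  yellow-fruited: 264 × 1/2 = 132
χ² = Σ (O − E)² / E
  red-fruited: (137 − 132)² / 132 = 0.1894
  yellow-fruited: (127 − 132)² / 132 = 0.1894
χ² = 0.1894 + 0.1894 = 0.3788 ≈ 0.379

0.379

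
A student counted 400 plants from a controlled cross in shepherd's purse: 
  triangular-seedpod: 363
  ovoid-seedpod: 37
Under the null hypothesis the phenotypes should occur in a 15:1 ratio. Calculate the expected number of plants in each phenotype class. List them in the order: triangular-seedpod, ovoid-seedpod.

375, 25

Expected counts for N = 400 under a 15:1 ratio (total parts = 16):
  triangular-seedpod: 400 × 15/16 = 375
  ovoid-seedpod: 400 × 1/16 = 25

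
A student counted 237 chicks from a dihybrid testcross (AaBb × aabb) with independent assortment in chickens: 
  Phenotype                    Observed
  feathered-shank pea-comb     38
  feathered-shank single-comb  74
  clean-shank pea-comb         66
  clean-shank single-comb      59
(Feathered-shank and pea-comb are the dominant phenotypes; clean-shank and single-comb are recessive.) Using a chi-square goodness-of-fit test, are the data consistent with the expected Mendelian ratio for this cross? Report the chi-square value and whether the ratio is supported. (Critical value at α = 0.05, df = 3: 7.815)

12.063; not consistent

A dihybrid testcross with independent assortment gives a 1:1:1:1 ratio.
The 1:1:1:1 ratio has 4 parts, so with N = 237 the expected counts are:
  feathered-shank pea-comb: 237 × 1/4 = 59.25
  feathered-shank single-comb: 237 × 1/4 = 59.25
  clean-shank pea-comb: 237 × 1/4 = 59.25
  clean-shank single-comb: 237 × 1/4 = 59.25
χ² = Σ (O − E)² / E
  feathered-shank pea-comb: (38 − 59.25)² / 59.25 = 7.6213
  feathered-shank single-comb: (74 − 59.25)² / 59.25 = 3.6719
  clean-shank pea-comb: (66 − 59.25)² / 59.25 = 0.7690
  clean-shank single-comb: (59 − 59.25)² / 59.25 = 0.0011
χ² = 7.6213 + 3.6719 + 0.7690 + 0.0011 = 12.0633 ≈ 12.063
Degrees of freedom = 4 − 1 = 3; critical value at α = 0.05 is 7.815.
Since 12.063 > 7.815, we reject the null hypothesis — the data do not fit the 1:1:1:1 ratio.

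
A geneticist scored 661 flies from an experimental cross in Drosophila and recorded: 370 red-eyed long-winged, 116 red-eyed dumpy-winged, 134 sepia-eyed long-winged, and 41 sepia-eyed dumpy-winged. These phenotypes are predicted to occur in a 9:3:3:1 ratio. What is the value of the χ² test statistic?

1.337

Total ratio parts = 16. Expected numbers out of 661:
  red-eyed long-winged: 661 × 9/16 = 371.8125
  red-eyed dumpy-winged: 661 × 3/16 = 123.9375
  sepia-eyed long-winged: 661 × 3/16 = 123.9375
  sepia-eyed dumpy-winged: 661 × 1/16 = 41.3125
χ² = Σ (O − E)² / E
  red-eyed long-winged: (370 − 371.8125)² / 371.8125 = 0.0088
  red-eyed dumpy-winged: (116 − 123.9375)² / 123.9375 = 0.5084
  sepia-eyed long-winged: (134 − 123.9375)² / 123.9375 = 0.8170
  sepia-eyed dumpy-winged: (41 − 41.3125)² / 41.3125 = 0.0024
χ² = 0.0088 + 0.5084 + 0.8170 + 0.0024 = 1.3366 ≈ 1.337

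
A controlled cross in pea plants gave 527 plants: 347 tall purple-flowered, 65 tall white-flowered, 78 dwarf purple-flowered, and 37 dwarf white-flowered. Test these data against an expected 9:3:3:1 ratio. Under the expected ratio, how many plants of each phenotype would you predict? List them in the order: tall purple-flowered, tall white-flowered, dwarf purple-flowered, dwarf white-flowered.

The 9:3:3:1 ratio has 16 parts, so with N = 527 the expected counts are:
  tall purple-flowered: 527 × 9/16 = 296.4375
  tall white-flowered: 527 × 3/16 = 98.8125
  dwarf purple-flowered: 527 × 3/16 = 98.8125
  dwarf white-flowered: 527 × 1/16 = 32.9375

296.4375, 98.8125, 98.8125, 32.9375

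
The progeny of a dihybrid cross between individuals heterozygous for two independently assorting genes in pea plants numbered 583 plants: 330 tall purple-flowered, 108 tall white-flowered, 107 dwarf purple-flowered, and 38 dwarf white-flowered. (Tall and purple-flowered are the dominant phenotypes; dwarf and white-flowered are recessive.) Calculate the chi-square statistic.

A dihybrid F₂ with independent assortment and complete dominance at both loci gives a 9:3:3:1 phenotypic ratio.
Expected counts for N = 583 under a 9:3:3:1 ratio (total parts = 16):
  tall purple-flowered: 583 × 9/16 = 327.9375
  tall white-flowered: 583 × 3/16 = 109.3125
  dwarf purple-flowered: 583 × 3/16 = 109.3125
  dwarf white-flowered: 583 × 1/16 = 36.4375
χ² = Σ (O − E)² / E
  tall purple-flowered: (330 − 327.9375)² / 327.9375 = 0.0130
  tall white-flowered: (108 − 109.3125)² / 109.3125 = 0.0158
  dwarf purple-flowered: (107 − 109.3125)² / 109.3125 = 0.0489
  dwarf white-flowered: (38 − 36.4375)² / 36.4375 = 0.0670
χ² = 0.0130 + 0.0158 + 0.0489 + 0.0670 = 0.1447 ≈ 0.145

0.145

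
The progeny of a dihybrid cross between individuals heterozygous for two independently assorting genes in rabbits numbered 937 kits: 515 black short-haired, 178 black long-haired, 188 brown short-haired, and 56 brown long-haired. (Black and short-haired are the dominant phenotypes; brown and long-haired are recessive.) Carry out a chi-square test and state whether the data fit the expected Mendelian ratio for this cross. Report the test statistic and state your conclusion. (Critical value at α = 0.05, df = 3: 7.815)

A dihybrid F₂ with independent assortment and complete dominance at both loci gives a 9:3:3:1 phenotypic ratio.
The 9:3:3:1 ratio has 16 parts, so with N = 937 the expected counts are:
  black short-haired: 937 × 9/16 = 527.0625
  black long-haired: 937 × 3/16 = 175.6875
  brown short-haired: 937 × 3/16 = 175.6875
  brown long-haired: 937 × 1/16 = 58.5625
χ² = Σ (O − E)² / E
  black short-haired: (515 − 527.0625)² / 527.0625 = 0.2761
  black long-haired: (178 − 175.6875)² / 175.6875 = 0.0304
  brown short-haired: (188 − 175.6875)² / 175.6875 = 0.8629
  brown long-haired: (56 − 58.5625)² / 58.5625 = 0.1121
χ² = 0.2761 + 0.0304 + 0.8629 + 0.1121 = 1.2815 ≈ 1.282
Degrees of freedom = 4 − 1 = 3; critical value at α = 0.05 is 7.815.
Since 1.282 < 7.815, we fail to reject the null hypothesis — the data are consistent with the 9:3:3:1 ratio.

1.282; consistent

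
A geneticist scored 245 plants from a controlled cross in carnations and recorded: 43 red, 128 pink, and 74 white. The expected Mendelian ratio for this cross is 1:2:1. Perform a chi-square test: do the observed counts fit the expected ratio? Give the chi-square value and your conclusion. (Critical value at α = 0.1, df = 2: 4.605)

The 1:2:1 ratio has 4 parts, so with N = 245 the expected counts are:
  red: 245 × 1/4 = 61.25
  pink: 245 × 2/4 = 122.5
  white: 245 × 1/4 = 61.25
χ² = Σ (O − E)² / E
  red: (43 − 61.25)² / 61.25 = 5.4378
  pink: (128 − 122.5)² / 122.5 = 0.2469
  white: (74 − 61.25)² / 61.25 = 2.6541
χ² = 5.4378 + 0.2469 + 2.6541 = 8.3388 ≈ 8.339
Degrees of freedom = 3 − 1 = 2; critical value at α = 0.1 is 4.605.
Since 8.339 > 4.605, we reject the null hypothesis — the data do not fit the 1:2:1 ratio.

8.339; not consistent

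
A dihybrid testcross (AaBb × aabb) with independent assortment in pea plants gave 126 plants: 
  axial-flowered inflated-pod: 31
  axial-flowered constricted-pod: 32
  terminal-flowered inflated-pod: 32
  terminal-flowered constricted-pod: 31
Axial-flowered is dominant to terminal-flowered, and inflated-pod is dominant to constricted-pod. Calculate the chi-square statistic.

A dihybrid testcross with independent assortment gives a 1:1:1:1 ratio.
Total ratio parts = 4. Expected numbers out of 126:
  axial-flowered inflated-pod: 126 × 1/4 = 31.5
  axial-flowered constricted-pod: 126 × 1/4 = 31.5
  terminal-flowered inflated-pod: 126 × 1/4 = 31.5
  terminal-flowered constricted-pod: 126 × 1/4 = 31.5
χ² = Σ (O − E)² / E
  axial-flowered inflated-pod: (31 − 31.5)² / 31.5 = 0.0079
  axial-flowered constricted-pod: (32 − 31.5)² / 31.5 = 0.0079
  terminal-flowered inflated-pod: (32 − 31.5)² / 31.5 = 0.0079
  terminal-flowered constricted-pod: (31 − 31.5)² / 31.5 = 0.0079
χ² = 0.0079 + 0.0079 + 0.0079 + 0.0079 = 0.0316 ≈ 0.032

0.032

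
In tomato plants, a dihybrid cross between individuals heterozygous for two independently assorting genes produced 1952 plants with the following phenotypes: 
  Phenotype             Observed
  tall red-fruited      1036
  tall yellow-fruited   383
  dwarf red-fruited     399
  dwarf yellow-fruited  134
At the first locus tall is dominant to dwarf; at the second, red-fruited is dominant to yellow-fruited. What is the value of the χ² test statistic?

8.446

A dihybrid F₂ with independent assortment and complete dominance at both loci gives a 9:3:3:1 phenotypic ratio.
The 9:3:3:1 ratio has 16 parts, so with N = 1952 the expected counts are:
  tall red-fruited: 1952 × 9/16 = 1098
  tall yellow-fruited: 1952 × 3/16 = 366
  dwarf red-fruited: 1952 × 3/16 = 366
  dwarf yellow-fruited: 1952 × 1/16 = 122
χ² = Σ (O − E)² / E
  tall red-fruited: (1036 − 1098)² / 1098 = 3.5009
  tall yellow-fruited: (383 − 366)² / 366 = 0.7896
  dwarf red-fruited: (399 − 366)² / 366 = 2.9754
  dwarf yellow-fruited: (134 − 122)² / 122 = 1.1803
χ² = 3.5009 + 0.7896 + 2.9754 + 1.1803 = 8.4462 ≈ 8.446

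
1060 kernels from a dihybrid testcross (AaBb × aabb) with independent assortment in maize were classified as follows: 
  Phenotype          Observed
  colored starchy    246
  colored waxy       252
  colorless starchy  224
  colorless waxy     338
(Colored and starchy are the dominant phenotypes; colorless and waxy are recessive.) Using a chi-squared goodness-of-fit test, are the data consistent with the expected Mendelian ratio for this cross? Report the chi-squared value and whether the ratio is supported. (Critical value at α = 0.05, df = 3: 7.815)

28.453; not consistent

A dihybrid testcross with independent assortment gives a 1:1:1:1 ratio.
Total ratio parts = 4. Expected numbers out of 1060:
  colored starchy: 1060 × 1/4 = 265
  colored waxy: 1060 × 1/4 = 265
  colorless starchy: 1060 × 1/4 = 265
  colorless waxy: 1060 × 1/4 = 265
χ² = Σ (O − E)² / E
  colored starchy: (246 − 265)² / 265 = 1.3623
  colored waxy: (252 − 265)² / 265 = 0.6377
  colorless starchy: (224 − 265)² / 265 = 6.3434
  colorless waxy: (338 − 265)² / 265 = 20.1094
χ² = 1.3623 + 0.6377 + 6.3434 + 20.1094 = 28.4528 ≈ 28.453
Degrees of freedom = 4 − 1 = 3; critical value at α = 0.05 is 7.815.
Since 28.453 > 7.815, we reject the null hypothesis — the data do not fit the 1:1:1:1 ratio.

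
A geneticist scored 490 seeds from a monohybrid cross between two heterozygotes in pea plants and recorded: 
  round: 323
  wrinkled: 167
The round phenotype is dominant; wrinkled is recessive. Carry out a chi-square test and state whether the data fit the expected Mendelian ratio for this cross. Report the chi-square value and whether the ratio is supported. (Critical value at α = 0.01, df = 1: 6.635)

21.554; not consistent

For a monohybrid cross between heterozygotes with complete dominance, the expected phenotypic ratio is 3:1.
Total ratio parts = 4. Expected numbers out of 490:
  round: 490 × 3/4 = 367.5
  wrinkled: 490 × 1/4 = 122.5
χ² = Σ (O − E)² / E
  round: (323 − 367.5)² / 367.5 = 5.3884
  wrinkled: (167 − 122.5)² / 122.5 = 16.1653
χ² = 5.3884 + 16.1653 = 21.5537 ≈ 21.554
Degrees of freedom = 2 − 1 = 1; critical value at α = 0.01 is 6.635.
Since 21.554 > 6.635, we reject the null hypothesis — the data do not fit the 3:1 ratio.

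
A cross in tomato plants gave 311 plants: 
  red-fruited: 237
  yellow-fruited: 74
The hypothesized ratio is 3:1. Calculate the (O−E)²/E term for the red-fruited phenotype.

Under the 3:1 hypothesis (Σ ratio = 4, N = 311):
  red-fruited: 311 × 3/4 = 233.25
  yellow-fruited: 311 × 1/4 = 77.75
Contribution of red-fruited: (237 − 233.25)² / 233.25 = 0.0603

0.060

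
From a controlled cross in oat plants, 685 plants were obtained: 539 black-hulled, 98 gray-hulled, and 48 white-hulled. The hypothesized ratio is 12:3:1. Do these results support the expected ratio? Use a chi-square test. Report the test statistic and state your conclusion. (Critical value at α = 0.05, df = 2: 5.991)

9.083; not consistent

Expected counts for N = 685 under a 12:3:1 ratio (total parts = 16):
  black-hulled: 685 × 12/16 = 513.75
  gray-hulled: 685 × 3/16 = 128.4375
  white-hulled: 685 × 1/16 = 42.8125
χ² = Σ (O − E)² / E
  black-hulled: (539 − 513.75)² / 513.75 = 1.2410
  gray-hulled: (98 − 128.4375)² / 128.4375 = 7.2132
  white-hulled: (48 − 42.8125)² / 42.8125 = 0.6286
χ² = 1.2410 + 7.2132 + 0.6286 = 9.0828 ≈ 9.083
Degrees of freedom = 3 − 1 = 2; critical value at α = 0.05 is 5.991.
Since 9.083 > 5.991, we reject the null hypothesis — the data do not fit the 12:3:1 ratio.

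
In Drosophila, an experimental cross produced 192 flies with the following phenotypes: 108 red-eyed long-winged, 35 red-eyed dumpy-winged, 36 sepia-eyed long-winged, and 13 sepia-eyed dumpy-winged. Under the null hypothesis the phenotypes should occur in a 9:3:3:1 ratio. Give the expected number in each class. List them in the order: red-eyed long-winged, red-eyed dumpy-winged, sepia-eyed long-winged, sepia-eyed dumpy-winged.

Total ratio parts = 16. Expected numbers out of 192:
  red-eyed long-winged: 192 × 9/16 = 108
  red-eyed dumpy-winged: 192 × 3/16 = 36
  sepia-eyed long-winged: 192 × 3/16 = 36
  sepia-eyed dumpy-winged: 192 × 1/16 = 12

108, 36, 36, 12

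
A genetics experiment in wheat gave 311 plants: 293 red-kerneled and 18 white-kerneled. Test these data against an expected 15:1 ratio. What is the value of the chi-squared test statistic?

Total ratio parts = 16. Expected numbers out of 311:
  red-kerneled: 311 × 15/16 = 291.5625
  white-kerneled: 311 × 1/16 = 19.4375
χ² = Σ (O − E)² / E
  red-kerneled: (293 − 291.5625)² / 291.5625 = 0.0071
  white-kerneled: (18 − 19.4375)² / 19.4375 = 0.1063
χ² = 0.0071 + 0.1063 = 0.1134 ≈ 0.113

0.113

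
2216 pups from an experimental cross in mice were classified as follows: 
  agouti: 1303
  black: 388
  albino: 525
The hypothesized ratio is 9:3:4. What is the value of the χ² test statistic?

The 9:3:4 ratio has 16 parts, so with N = 2216 the expected counts are:
  agouti: 2216 × 9/16 = 1246.5
  black: 2216 × 3/16 = 415.5
  albino: 2216 × 4/16 = 554
χ² = Σ (O − E)² / E
  agouti: (1303 − 1246.5)² / 1246.5 = 2.5610
  black: (388 − 415.5)² / 415.5 = 1.8201
  albino: (525 − 554)² / 554 = 1.5181
χ² = 2.5610 + 1.8201 + 1.5181 = 5.8992 ≈ 5.899

5.899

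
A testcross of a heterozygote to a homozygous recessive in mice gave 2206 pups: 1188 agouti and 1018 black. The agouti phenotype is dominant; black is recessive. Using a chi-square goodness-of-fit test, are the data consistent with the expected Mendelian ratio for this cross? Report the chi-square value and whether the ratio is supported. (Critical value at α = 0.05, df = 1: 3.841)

13.101; not consistent

A testcross of a heterozygote (Aa × aa) gives a 1:1 phenotypic ratio.
Expected counts for N = 2206 under a 1:1 ratio (total parts = 2):
  agouti: 2206 × 1/2 = 1103
  black: 2206 × 1/2 = 1103
χ² = Σ (O − E)² / E
  agouti: (1188 − 1103)² / 1103 = 6.5503
  black: (1018 − 1103)² / 1103 = 6.5503
χ² = 6.5503 + 6.5503 = 13.1006 ≈ 13.101
Degrees of freedom = 2 − 1 = 1; critical value at α = 0.05 is 3.841.
Since 13.101 > 3.841, we reject the null hypothesis — the data do not fit the 1:1 ratio.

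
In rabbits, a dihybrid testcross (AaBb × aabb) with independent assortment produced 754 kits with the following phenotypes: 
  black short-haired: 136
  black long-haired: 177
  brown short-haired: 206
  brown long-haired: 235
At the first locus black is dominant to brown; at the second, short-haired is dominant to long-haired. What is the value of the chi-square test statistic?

A dihybrid testcross with independent assortment gives a 1:1:1:1 ratio.
Expected counts for N = 754 under a 1:1:1:1 ratio (total parts = 4):
  black short-haired: 754 × 1/4 = 188.5
  black long-haired: 754 × 1/4 = 188.5
  brown short-haired: 754 × 1/4 = 188.5
  brown long-haired: 754 × 1/4 = 188.5
χ² = Σ (O − E)² / E
  black short-haired: (136 − 188.5)² / 188.5 = 14.6220
  black long-haired: (177 − 188.5)² / 188.5 = 0.7016
  brown short-haired: (206 − 188.5)² / 188.5 = 1.6247
  brown long-haired: (235 − 188.5)² / 188.5 = 11.4708
χ² = 14.6220 + 0.7016 + 1.6247 + 11.4708 = 28.4191 ≈ 28.419

28.419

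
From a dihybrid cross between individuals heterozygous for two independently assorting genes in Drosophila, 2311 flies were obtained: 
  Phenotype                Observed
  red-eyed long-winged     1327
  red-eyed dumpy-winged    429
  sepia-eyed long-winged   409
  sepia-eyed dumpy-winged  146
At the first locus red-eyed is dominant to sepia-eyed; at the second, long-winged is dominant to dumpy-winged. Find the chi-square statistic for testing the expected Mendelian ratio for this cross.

1.987

A dihybrid F₂ with independent assortment and complete dominance at both loci gives a 9:3:3:1 phenotypic ratio.
The 9:3:3:1 ratio has 16 parts, so with N = 2311 the expected counts are:
  red-eyed long-winged: 2311 × 9/16 = 1299.9375
  red-eyed dumpy-winged: 2311 × 3/16 = 433.3125
  sepia-eyed long-winged: 2311 × 3/16 = 433.3125
  sepia-eyed dumpy-winged: 2311 × 1/16 = 144.4375
χ² = Σ (O − E)² / E
  red-eyed long-winged: (1327 − 1299.9375)² / 1299.9375 = 0.5634
  red-eyed dumpy-winged: (429 − 433.3125)² / 433.3125 = 0.0429
  sepia-eyed long-winged: (409 − 433.3125)² / 433.3125 = 1.3641
  sepia-eyed dumpy-winged: (146 − 144.4375)² / 144.4375 = 0.0169
χ² = 0.5634 + 0.0429 + 1.3641 + 0.0169 = 1.9873 ≈ 1.987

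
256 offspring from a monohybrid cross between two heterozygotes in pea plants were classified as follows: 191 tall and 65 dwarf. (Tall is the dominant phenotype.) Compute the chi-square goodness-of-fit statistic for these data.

For a monohybrid cross between heterozygotes with complete dominance, the expected phenotypic ratio is 3:1.
Under the 3:1 hypothesis (Σ ratio = 4, N = 256):
  tall: 256 × 3/4 = 192
  dwarf: 256 × 1/4 = 64
χ² = Σ (O − E)² / E
  tall: (191 − 192)² / 192 = 0.0052
  dwarf: (65 − 64)² / 64 = 0.0156
χ² = 0.0052 + 0.0156 = 0.0208 ≈ 0.021

0.021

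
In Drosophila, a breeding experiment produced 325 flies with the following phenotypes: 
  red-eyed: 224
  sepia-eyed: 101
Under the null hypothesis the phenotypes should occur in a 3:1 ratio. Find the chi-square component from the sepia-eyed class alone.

4.801

The 3:1 ratio has 4 parts, so with N = 325 the expected counts are:
  red-eyed: 325 × 3/4 = 243.75
  sepia-eyed: 325 × 1/4 = 81.25
Contribution of sepia-eyed: (101 − 81.25)² / 81.25 = 4.8008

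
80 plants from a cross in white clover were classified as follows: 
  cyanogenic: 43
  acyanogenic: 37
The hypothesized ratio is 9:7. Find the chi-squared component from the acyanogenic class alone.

Total ratio parts = 16. Expected numbers out of 80:
  cyanogenic: 80 × 9/16 = 45
  acyanogenic: 80 × 7/16 = 35
Contribution of acyanogenic: (37 − 35)² / 35 = 0.1143

0.114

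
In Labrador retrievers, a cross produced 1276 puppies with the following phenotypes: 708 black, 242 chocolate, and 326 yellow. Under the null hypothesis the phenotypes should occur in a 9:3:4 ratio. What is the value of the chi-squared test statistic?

Expected counts for N = 1276 under a 9:3:4 ratio (total parts = 16):
  black: 1276 × 9/16 = 717.75
  chocolate: 1276 × 3/16 = 239.25
  yellow: 1276 × 4/16 = 319
χ² = Σ (O − E)² / E
  black: (708 − 717.75)² / 717.75 = 0.1324
  chocolate: (242 − 239.25)² / 239.25 = 0.0316
  yellow: (326 − 319)² / 319 = 0.1536
χ² = 0.1324 + 0.0316 + 0.1536 = 0.3176 ≈ 0.318

0.318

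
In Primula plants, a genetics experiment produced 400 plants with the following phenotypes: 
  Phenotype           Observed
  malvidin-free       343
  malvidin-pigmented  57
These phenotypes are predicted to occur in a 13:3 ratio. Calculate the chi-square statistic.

5.317

The 13:3 ratio has 16 parts, so with N = 400 the expected counts are:
  malvidin-free: 400 × 13/16 = 325
  malvidin-pigmented: 400 × 3/16 = 75
χ² = Σ (O − E)² / E
  malvidin-free: (343 − 325)² / 325 = 0.9969
  malvidin-pigmented: (57 − 75)² / 75 = 4.3200
χ² = 0.9969 + 4.3200 = 5.3169 ≈ 5.317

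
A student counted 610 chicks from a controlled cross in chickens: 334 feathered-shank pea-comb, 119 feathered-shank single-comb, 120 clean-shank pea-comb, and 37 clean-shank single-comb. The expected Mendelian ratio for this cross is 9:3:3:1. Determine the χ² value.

0.740

Under the 9:3:3:1 hypothesis (Σ ratio = 16, N = 610):
  feathered-shank pea-comb: 610 × 9/16 = 343.125
  feathered-shank single-comb: 610 × 3/16 = 114.375
  clean-shank pea-comb: 610 × 3/16 = 114.375
  clean-shank single-comb: 610 × 1/16 = 38.125
χ² = Σ (O − E)² / E
  feathered-shank pea-comb: (334 − 343.125)² / 343.125 = 0.2427
  feathered-shank single-comb: (119 − 114.375)² / 114.375 = 0.1870
  clean-shank pea-comb: (120 − 114.375)² / 114.375 = 0.2766
  clean-shank single-comb: (37 − 38.125)² / 38.125 = 0.0332
χ² = 0.2427 + 0.1870 + 0.2766 + 0.0332 = 0.7395 ≈ 0.740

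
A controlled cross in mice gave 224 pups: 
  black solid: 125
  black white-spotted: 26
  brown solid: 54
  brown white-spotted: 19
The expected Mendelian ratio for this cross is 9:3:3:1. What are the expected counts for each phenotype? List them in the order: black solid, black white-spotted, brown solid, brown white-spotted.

Under the 9:3:3:1 hypothesis (Σ ratio = 16, N = 224):
  black solid: 224 × 9/16 = 126
  black white-spotted: 224 × 3/16 = 42
  brown solid: 224 × 3/16 = 42
  brown white-spotted: 224 × 1/16 = 14

126, 42, 42, 14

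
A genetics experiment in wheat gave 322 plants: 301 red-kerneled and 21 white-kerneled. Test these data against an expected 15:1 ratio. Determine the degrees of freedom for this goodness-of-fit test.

1

A goodness-of-fit test with 2 phenotype classes has df = 2 − 1 = 1.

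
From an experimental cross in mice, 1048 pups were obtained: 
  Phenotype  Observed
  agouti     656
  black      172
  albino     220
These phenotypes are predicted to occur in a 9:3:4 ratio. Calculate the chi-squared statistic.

Expected counts for N = 1048 under a 9:3:4 ratio (total parts = 16):
  agouti: 1048 × 9/16 = 589.5
  black: 1048 × 3/16 = 196.5
  albino: 1048 × 4/16 = 262
χ² = Σ (O − E)² / E
  agouti: (656 − 589.5)² / 589.5 = 7.5017
  black: (172 − 196.5)² / 196.5 = 3.0547
  albino: (220 − 262)² / 262 = 6.7328
χ² = 7.5017 + 3.0547 + 6.7328 = 17.2892 ≈ 17.289

17.289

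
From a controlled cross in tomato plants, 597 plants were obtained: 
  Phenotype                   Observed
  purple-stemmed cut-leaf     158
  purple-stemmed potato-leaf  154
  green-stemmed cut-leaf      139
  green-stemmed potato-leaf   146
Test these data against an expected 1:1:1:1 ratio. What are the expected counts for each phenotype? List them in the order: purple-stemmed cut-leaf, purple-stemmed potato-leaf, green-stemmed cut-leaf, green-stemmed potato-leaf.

149.25, 149.25, 149.25, 149.25

The 1:1:1:1 ratio has 4 parts, so with N = 597 the expected counts are:
  purple-stemmed cut-leaf: 597 × 1/4 = 149.25
  purple-stemmed potato-leaf: 597 × 1/4 = 149.25
  green-stemmed cut-leaf: 597 × 1/4 = 149.25
  green-stemmed potato-leaf: 597 × 1/4 = 149.25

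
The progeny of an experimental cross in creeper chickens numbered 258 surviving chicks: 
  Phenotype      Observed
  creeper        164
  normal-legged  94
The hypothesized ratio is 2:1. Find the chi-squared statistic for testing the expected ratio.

1.116

Total ratio parts = 3. Expected numbers out of 258:
  creeper: 258 × 2/3 = 172
  normal-legged: 258 × 1/3 = 86
χ² = Σ (O − E)² / E
  creeper: (164 − 172)² / 172 = 0.3721
  normal-legged: (94 − 86)² / 86 = 0.7442
χ² = 0.3721 + 0.7442 = 1.1163 ≈ 1.116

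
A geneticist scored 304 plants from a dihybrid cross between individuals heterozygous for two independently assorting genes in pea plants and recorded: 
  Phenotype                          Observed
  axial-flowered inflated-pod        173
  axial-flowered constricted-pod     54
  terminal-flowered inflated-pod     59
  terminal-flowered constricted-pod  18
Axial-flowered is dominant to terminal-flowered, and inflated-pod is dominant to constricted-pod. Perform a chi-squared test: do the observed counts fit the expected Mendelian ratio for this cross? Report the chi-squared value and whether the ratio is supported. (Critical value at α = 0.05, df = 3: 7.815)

0.304; consistent

A dihybrid F₂ with independent assortment and complete dominance at both loci gives a 9:3:3:1 phenotypic ratio.
The 9:3:3:1 ratio has 16 parts, so with N = 304 the expected counts are:
  axial-flowered inflated-pod: 304 × 9/16 = 171
  axial-flowered constricted-pod: 304 × 3/16 = 57
  terminal-flowered inflated-pod: 304 × 3/16 = 57
  terminal-flowered constricted-pod: 304 × 1/16 = 19
χ² = Σ (O − E)² / E
  axial-flowered inflated-pod: (173 − 171)² / 171 = 0.0234
  axial-flowered constricted-pod: (54 − 57)² / 57 = 0.1579
  terminal-flowered inflated-pod: (59 − 57)² / 57 = 0.0702
  terminal-flowered constricted-pod: (18 − 19)² / 19 = 0.0526
χ² = 0.0234 + 0.1579 + 0.0702 + 0.0526 = 0.3041 ≈ 0.304
Degrees of freedom = 4 − 1 = 3; critical value at α = 0.05 is 7.815.
Since 0.304 < 7.815, we fail to reject the null hypothesis — the data are consistent with the 9:3:3:1 ratio.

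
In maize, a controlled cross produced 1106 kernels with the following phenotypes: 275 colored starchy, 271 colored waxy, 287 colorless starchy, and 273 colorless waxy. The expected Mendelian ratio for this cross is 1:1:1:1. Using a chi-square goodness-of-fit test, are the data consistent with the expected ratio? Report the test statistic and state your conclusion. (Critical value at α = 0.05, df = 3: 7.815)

0.561; consistent

Total ratio parts = 4. Expected numbers out of 1106:
  colored starchy: 1106 × 1/4 = 276.5
  colored waxy: 1106 × 1/4 = 276.5
  colorless starchy: 1106 × 1/4 = 276.5
  colorless waxy: 1106 × 1/4 = 276.5
χ² = Σ (O − E)² / E
  colored starchy: (275 − 276.5)² / 276.5 = 0.0081
  colored waxy: (271 − 276.5)² / 276.5 = 0.1094
  colorless starchy: (287 − 276.5)² / 276.5 = 0.3987
  colorless waxy: (273 − 276.5)² / 276.5 = 0.0443
χ² = 0.0081 + 0.1094 + 0.3987 + 0.0443 = 0.5605 ≈ 0.561
Degrees of freedom = 4 − 1 = 3; critical value at α = 0.05 is 7.815.
Since 0.561 < 7.815, we fail to reject the null hypothesis — the data are consistent with the 1:1:1:1 ratio.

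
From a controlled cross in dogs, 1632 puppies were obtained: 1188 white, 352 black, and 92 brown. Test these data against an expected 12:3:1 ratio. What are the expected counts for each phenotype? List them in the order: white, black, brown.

1224, 306, 102

Total ratio parts = 16. Expected numbers out of 1632:
  white: 1632 × 12/16 = 1224
  black: 1632 × 3/16 = 306
  brown: 1632 × 1/16 = 102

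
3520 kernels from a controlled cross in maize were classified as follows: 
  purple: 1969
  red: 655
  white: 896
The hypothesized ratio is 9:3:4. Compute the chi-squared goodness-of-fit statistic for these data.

0.390

Expected counts for N = 3520 under a 9:3:4 ratio (total parts = 16):
  purple: 3520 × 9/16 = 1980
  red: 3520 × 3/16 = 660
  white: 3520 × 4/16 = 880
χ² = Σ (O − E)² / E
  purple: (1969 − 1980)² / 1980 = 0.0611
  red: (655 − 660)² / 660 = 0.0379
  white: (896 − 880)² / 880 = 0.2909
χ² = 0.0611 + 0.0379 + 0.2909 = 0.3899 ≈ 0.390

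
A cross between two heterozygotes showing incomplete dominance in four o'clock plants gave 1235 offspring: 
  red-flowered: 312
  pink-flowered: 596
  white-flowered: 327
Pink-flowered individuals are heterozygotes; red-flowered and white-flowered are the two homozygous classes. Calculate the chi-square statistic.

1.862

With incomplete dominance, a heterozygote × heterozygote cross gives a 1:2:1 phenotypic ratio.
Total ratio parts = 4. Expected numbers out of 1235:
  red-flowered: 1235 × 1/4 = 308.75
  pink-flowered: 1235 × 2/4 = 617.5
  white-flowered: 1235 × 1/4 = 308.75
χ² = Σ (O − E)² / E
  red-flowered: (312 − 308.75)² / 308.75 = 0.0342
  pink-flowered: (596 − 617.5)² / 617.5 = 0.7486
  white-flowered: (327 − 308.75)² / 308.75 = 1.0787
χ² = 0.0342 + 0.7486 + 1.0787 = 1.8615 ≈ 1.862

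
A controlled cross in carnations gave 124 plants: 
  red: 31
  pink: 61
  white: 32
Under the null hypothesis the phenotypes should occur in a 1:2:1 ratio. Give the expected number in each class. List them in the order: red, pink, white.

Under the 1:2:1 hypothesis (Σ ratio = 4, N = 124):
  red: 124 × 1/4 = 31
  pink: 124 × 2/4 = 62
  white: 124 × 1/4 = 31

31, 62, 31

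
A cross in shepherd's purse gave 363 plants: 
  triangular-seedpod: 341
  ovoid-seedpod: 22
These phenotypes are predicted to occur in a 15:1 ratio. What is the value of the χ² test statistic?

0.022

Total ratio parts = 16. Expected numbers out of 363:
  triangular-seedpod: 363 × 15/16 = 340.3125
  ovoid-seedpod: 363 × 1/16 = 22.6875
χ² = Σ (O − E)² / E
  triangular-seedpod: (341 − 340.3125)² / 340.3125 = 0.0014
  ovoid-seedpod: (22 − 22.6875)² / 22.6875 = 0.0208
χ² = 0.0014 + 0.0208 = 0.0222 ≈ 0.022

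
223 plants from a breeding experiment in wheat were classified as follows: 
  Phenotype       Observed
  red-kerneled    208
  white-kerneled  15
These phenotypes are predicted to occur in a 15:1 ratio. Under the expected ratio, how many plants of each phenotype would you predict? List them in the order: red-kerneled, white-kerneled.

209.0625, 13.9375

Expected counts for N = 223 under a 15:1 ratio (total parts = 16):
  red-kerneled: 223 × 15/16 = 209.0625
  white-kerneled: 223 × 1/16 = 13.9375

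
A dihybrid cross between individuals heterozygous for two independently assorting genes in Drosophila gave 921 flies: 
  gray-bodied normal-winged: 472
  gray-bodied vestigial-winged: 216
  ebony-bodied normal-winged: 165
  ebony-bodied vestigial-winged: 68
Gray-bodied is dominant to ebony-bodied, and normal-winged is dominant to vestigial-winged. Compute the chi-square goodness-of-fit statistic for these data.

A dihybrid F₂ with independent assortment and complete dominance at both loci gives a 9:3:3:1 phenotypic ratio.
Under the 9:3:3:1 hypothesis (Σ ratio = 16, N = 921):
  gray-bodied normal-winged: 921 × 9/16 = 518.0625
  gray-bodied vestigial-winged: 921 × 3/16 = 172.6875
  ebony-bodied normal-winged: 921 × 3/16 = 172.6875
  ebony-bodied vestigial-winged: 921 × 1/16 = 57.5625
χ² = Σ (O − E)² / E
  gray-bodied normal-winged: (472 − 518.0625)² / 518.0625 = 4.0956
  gray-bodied vestigial-winged: (216 − 172.6875)² / 172.6875 = 10.8634
  ebony-bodied normal-winged: (165 − 172.6875)² / 172.6875 = 0.3422
  ebony-bodied vestigial-winged: (68 − 57.5625)² / 57.5625 = 1.8926
χ² = 4.0956 + 10.8634 + 0.3422 + 1.8926 = 17.1938 ≈ 17.194

17.194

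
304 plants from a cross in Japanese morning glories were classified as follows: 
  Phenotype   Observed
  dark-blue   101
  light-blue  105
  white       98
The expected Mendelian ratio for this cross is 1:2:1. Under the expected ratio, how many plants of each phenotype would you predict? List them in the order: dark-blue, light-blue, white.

Under the 1:2:1 hypothesis (Σ ratio = 4, N = 304):
  dark-blue: 304 × 1/4 = 76
  light-blue: 304 × 2/4 = 152
  white: 304 × 1/4 = 76

76, 152, 76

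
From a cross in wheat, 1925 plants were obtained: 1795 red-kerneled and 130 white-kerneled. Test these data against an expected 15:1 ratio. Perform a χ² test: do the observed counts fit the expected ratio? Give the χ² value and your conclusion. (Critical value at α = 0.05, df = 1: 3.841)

0.832; consistent

Expected counts for N = 1925 under a 15:1 ratio (total parts = 16):
  red-kerneled: 1925 × 15/16 = 1804.6875
  white-kerneled: 1925 × 1/16 = 120.3125
χ² = Σ (O − E)² / E
  red-kerneled: (1795 − 1804.6875)² / 1804.6875 = 0.0520
  white-kerneled: (130 − 120.3125)² / 120.3125 = 0.7800
χ² = 0.0520 + 0.7800 = 0.832
Degrees of freedom = 2 − 1 = 1; critical value at α = 0.05 is 3.841.
Since 0.832 < 3.841, we fail to reject the null hypothesis — the data are consistent with the 15:1 ratio.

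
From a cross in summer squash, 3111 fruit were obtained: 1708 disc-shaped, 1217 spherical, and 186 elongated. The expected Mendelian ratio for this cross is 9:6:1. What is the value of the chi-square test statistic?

3.546

The 9:6:1 ratio has 16 parts, so with N = 3111 the expected counts are:
  disc-shaped: 3111 × 9/16 = 1749.9375
  spherical: 3111 × 6/16 = 1166.625
  elongated: 3111 × 1/16 = 194.4375
χ² = Σ (O − E)² / E
  disc-shaped: (1708 − 1749.9375)² / 1749.9375 = 1.0050
  spherical: (1217 − 1166.625)² / 1166.625 = 2.1752
  elongated: (186 − 194.4375)² / 194.4375 = 0.3661
χ² = 1.0050 + 2.1752 + 0.3661 = 3.5463 ≈ 3.546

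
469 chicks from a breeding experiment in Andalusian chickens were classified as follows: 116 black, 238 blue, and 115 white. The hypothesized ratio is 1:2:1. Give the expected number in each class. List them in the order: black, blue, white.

The 1:2:1 ratio has 4 parts, so with N = 469 the expected counts are:
  black: 469 × 1/4 = 117.25
  blue: 469 × 2/4 = 234.5
  white: 469 × 1/4 = 117.25

117.25, 234.5, 117.25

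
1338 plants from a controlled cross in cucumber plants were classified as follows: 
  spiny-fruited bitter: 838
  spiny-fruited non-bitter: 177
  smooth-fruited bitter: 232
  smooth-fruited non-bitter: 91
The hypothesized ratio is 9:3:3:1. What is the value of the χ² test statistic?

Expected counts for N = 1338 under a 9:3:3:1 ratio (total parts = 16):
  spiny-fruited bitter: 1338 × 9/16 = 752.625
  spiny-fruited non-bitter: 1338 × 3/16 = 250.875
  smooth-fruited bitter: 1338 × 3/16 = 250.875
  smooth-fruited non-bitter: 1338 × 1/16 = 83.625
χ² = Σ (O − E)² / E
  spiny-fruited bitter: (838 − 752.625)² / 752.625 = 9.6846
  spiny-fruited non-bitter: (177 − 250.875)² / 250.875 = 21.7539
  smooth-fruited bitter: (232 − 250.875)² / 250.875 = 1.4201
  smooth-fruited non-bitter: (91 − 83.625)² / 83.625 = 0.6504
χ² = 9.6846 + 21.7539 + 1.4201 + 0.6504 = 33.509

33.509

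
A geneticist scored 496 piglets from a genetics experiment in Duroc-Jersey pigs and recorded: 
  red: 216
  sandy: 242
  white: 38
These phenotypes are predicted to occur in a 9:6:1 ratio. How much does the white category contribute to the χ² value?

Under the 9:6:1 hypothesis (Σ ratio = 16, N = 496):
  red: 496 × 9/16 = 279
  sandy: 496 × 6/16 = 186
  white: 496 × 1/16 = 31
Contribution of white: (38 − 31)² / 31 = 1.5806

1.581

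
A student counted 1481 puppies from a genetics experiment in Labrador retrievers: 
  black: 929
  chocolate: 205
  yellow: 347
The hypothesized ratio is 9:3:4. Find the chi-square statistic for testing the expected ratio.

31.535

The 9:3:4 ratio has 16 parts, so with N = 1481 the expected counts are:
  black: 1481 × 9/16 = 833.0625
  chocolate: 1481 × 3/16 = 277.6875
  yellow: 1481 × 4/16 = 370.25
χ² = Σ (O − E)² / E
  black: (929 − 833.0625)² / 833.0625 = 11.0484
  chocolate: (205 − 277.6875)² / 277.6875 = 19.0267
  yellow: (347 − 370.25)² / 370.25 = 1.4600
χ² = 11.0484 + 19.0267 + 1.4600 = 31.5351 ≈ 31.535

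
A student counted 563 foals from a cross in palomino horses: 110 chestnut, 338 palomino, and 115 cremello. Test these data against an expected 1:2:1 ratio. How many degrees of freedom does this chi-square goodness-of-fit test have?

A goodness-of-fit test with 3 phenotype classes has df = 3 − 1 = 2.

2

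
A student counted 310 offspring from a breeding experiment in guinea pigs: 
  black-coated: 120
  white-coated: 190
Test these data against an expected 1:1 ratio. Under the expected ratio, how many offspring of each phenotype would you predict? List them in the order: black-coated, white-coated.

155, 155

Total ratio parts = 2. Expected numbers out of 310:
  black-coated: 310 × 1/2 = 155
  white-coated: 310 × 1/2 = 155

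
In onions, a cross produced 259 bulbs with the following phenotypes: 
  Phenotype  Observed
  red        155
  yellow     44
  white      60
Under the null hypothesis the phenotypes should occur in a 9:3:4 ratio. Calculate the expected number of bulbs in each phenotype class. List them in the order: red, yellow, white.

145.6875, 48.5625, 64.75

The 9:3:4 ratio has 16 parts, so with N = 259 the expected counts are:
  red: 259 × 9/16 = 145.6875
  yellow: 259 × 3/16 = 48.5625
  white: 259 × 4/16 = 64.75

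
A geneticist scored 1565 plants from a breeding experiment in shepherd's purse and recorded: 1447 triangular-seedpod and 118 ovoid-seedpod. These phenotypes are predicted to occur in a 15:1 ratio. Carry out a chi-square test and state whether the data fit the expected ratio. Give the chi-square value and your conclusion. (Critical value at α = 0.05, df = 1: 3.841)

4.444; not consistent

Expected counts for N = 1565 under a 15:1 ratio (total parts = 16):
  triangular-seedpod: 1565 × 15/16 = 1467.1875
  ovoid-seedpod: 1565 × 1/16 = 97.8125
χ² = Σ (O − E)² / E
  triangular-seedpod: (1447 − 1467.1875)² / 1467.1875 = 0.2778
  ovoid-seedpod: (118 − 97.8125)² / 97.8125 = 4.1665
χ² = 0.2778 + 4.1665 = 4.4443 ≈ 4.444
Degrees of freedom = 2 − 1 = 1; critical value at α = 0.05 is 3.841.
Since 4.444 > 3.841, we reject the null hypothesis — the data do not fit the 15:1 ratio.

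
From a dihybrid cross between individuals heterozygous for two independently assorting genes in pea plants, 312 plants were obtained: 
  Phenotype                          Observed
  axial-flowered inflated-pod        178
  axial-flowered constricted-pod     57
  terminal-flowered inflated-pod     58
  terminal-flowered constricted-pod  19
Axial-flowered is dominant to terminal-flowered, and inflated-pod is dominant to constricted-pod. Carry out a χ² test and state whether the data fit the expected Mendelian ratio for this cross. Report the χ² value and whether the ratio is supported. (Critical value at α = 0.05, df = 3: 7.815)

0.091; consistent

A dihybrid F₂ with independent assortment and complete dominance at both loci gives a 9:3:3:1 phenotypic ratio.
The 9:3:3:1 ratio has 16 parts, so with N = 312 the expected counts are:
  axial-flowered inflated-pod: 312 × 9/16 = 175.5
  axial-flowered constricted-pod: 312 × 3/16 = 58.5
  terminal-flowered inflated-pod: 312 × 3/16 = 58.5
  terminal-flowered constricted-pod: 312 × 1/16 = 19.5
χ² = Σ (O − E)² / E
  axial-flowered inflated-pod: (178 − 175.5)² / 175.5 = 0.0356
  axial-flowered constricted-pod: (57 − 58.5)² / 58.5 = 0.0385
  terminal-flowered inflated-pod: (58 − 58.5)² / 58.5 = 0.0043
  terminal-flowered constricted-pod: (19 − 19.5)² / 19.5 = 0.0128
χ² = 0.0356 + 0.0385 + 0.0043 + 0.0128 = 0.0912 ≈ 0.091
Degrees of freedom = 4 − 1 = 3; critical value at α = 0.05 is 7.815.
Since 0.091 < 7.815, we fail to reject the null hypothesis — the data are consistent with the 9:3:3:1 ratio.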